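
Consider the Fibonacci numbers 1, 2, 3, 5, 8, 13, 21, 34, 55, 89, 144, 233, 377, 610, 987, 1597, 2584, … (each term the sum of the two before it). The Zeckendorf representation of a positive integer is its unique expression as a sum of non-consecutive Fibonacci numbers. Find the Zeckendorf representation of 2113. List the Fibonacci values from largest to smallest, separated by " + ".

2113 − 1597 = 516
516 − 377 = 139
139 − 89 = 50
50 − 34 = 16
16 − 13 = 3
3 − 3 = 0
So 2113 = 1597 + 377 + 89 + 34 + 13 + 3, with no two terms consecutive in the sequence.

1597 + 377 + 89 + 34 + 13 + 3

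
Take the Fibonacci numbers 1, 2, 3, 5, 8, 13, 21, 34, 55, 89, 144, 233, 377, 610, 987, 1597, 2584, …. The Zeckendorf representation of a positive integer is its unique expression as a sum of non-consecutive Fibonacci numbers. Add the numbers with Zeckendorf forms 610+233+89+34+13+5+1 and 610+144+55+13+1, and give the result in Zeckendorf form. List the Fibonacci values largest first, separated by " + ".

The two numbers are 985 and 823, so their sum is 1808.
Repeatedly subtract the largest Fibonacci number that fits:
largest Fibonacci ≤ 1808 is 1597; 1808 − 1597 = 211
largest Fibonacci ≤ 211 is 144; 211 − 144 = 67
largest Fibonacci ≤ 67 is 55; 67 − 55 = 12
largest Fibonacci ≤ 12 is 8; 12 − 8 = 4
largest Fibonacci ≤ 4 is 3; 4 − 3 = 1
largest Fibonacci ≤ 1 is 1; 1 − 1 = 0

1597 + 144 + 55 + 8 + 3 + 1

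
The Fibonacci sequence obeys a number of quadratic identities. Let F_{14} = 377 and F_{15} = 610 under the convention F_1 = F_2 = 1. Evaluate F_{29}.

514229

By F_{2k+1} = F_k² + F_{k+1}²: F_{29} = 377² + 610² = 142129 + 372100 = 514229.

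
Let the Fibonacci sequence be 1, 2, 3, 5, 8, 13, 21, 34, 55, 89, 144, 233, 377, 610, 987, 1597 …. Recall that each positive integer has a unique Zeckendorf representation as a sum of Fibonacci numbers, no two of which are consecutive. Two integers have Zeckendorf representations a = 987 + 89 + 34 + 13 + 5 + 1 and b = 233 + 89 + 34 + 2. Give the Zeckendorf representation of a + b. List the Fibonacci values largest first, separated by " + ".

987 + 377 + 89 + 34

The two numbers are 1129 and 358, so their sum is 1487.
Greedy algorithm:
take 987 (≤ 1487); 1487 − 987 = 500
take 377 (≤ 500); 500 − 377 = 123
take 89 (≤ 123); 123 − 89 = 34
take 34 (≤ 34); 34 − 34 = 0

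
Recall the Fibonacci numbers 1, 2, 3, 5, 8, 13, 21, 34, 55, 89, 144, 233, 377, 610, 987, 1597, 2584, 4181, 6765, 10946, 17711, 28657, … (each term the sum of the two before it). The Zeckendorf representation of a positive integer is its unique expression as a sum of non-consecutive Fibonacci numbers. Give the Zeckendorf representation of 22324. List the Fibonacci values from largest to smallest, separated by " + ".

17711 + 4181 + 377 + 55

17711 ≤ 22324 < 28657, so take 17711; remainder 4613
4181 ≤ 4613 < 6765, so take 4181; remainder 432
377 ≤ 432 < 610, so take 377; remainder 55
55 ≤ 55 < 89, so take 55; remainder 0
So 22324 = 17711 + 4181 + 377 + 55, with no two terms consecutive in the sequence.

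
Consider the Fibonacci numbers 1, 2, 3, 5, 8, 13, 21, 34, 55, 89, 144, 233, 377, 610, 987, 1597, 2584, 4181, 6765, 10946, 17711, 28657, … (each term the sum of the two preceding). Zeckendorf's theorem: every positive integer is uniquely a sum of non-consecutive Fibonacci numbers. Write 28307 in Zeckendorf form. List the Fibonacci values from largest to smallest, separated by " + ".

17711 ≤ 28307 < 28657, so take 17711; remainder 10596
6765 ≤ 10596 < 10946, so take 6765; remainder 3831
2584 ≤ 3831 < 4181, so take 2584; remainder 1247
987 ≤ 1247 < 1597, so take 987; remainder 260
233 ≤ 260 < 377, so take 233; remainder 27
21 ≤ 27 < 34, so take 21; remainder 6
5 ≤ 6 < 8, so take 5; remainder 1
1 ≤ 1 < 2, so take 1; remainder 0
So 28307 = 17711 + 6765 + 2584 + 987 + 233 + 21 + 5 + 1, with no two terms consecutive in the sequence.

17711 + 6765 + 2584 + 987 + 233 + 21 + 5 + 1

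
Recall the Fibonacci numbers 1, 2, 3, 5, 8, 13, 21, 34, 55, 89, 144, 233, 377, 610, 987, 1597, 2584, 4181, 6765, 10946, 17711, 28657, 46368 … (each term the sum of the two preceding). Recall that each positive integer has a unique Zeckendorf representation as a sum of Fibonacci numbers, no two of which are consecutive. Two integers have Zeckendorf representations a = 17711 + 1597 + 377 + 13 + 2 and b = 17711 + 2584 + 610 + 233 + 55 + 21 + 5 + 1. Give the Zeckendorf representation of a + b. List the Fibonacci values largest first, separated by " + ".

The two numbers are 19700 and 21220, so their sum is 40920.
28657 ≤ 40920 < 46368, so take 28657; remainder 12263
10946 ≤ 12263 < 17711, so take 10946; remainder 1317
987 ≤ 1317 < 1597, so take 987; remainder 330
233 ≤ 330 < 377, so take 233; remainder 97
89 ≤ 97 < 144, so take 89; remainder 8
8 ≤ 8 < 13, so take 8; remainder 0

28657 + 10946 + 987 + 233 + 89 + 8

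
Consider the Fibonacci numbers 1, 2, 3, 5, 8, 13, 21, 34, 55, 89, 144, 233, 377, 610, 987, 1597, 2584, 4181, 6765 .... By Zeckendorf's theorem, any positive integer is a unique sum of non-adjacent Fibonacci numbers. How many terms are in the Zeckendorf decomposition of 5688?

Greedy algorithm:
subtract 4181 from 5688: 1507 remains
subtract 987 from 1507: 520 remains
subtract 377 from 520: 143 remains
subtract 89 from 143: 54 remains
subtract 34 from 54: 20 remains
subtract 13 from 20: 7 remains
subtract 5 from 7: 2 remains
subtract 2 from 2: 0 remains
5688 = 4181 + 987 + 377 + 89 + 34 + 13 + 5 + 2, which has 8 terms.

8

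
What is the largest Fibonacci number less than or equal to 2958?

2584 ≤ 2958 < 4181, so the largest Fibonacci number not exceeding 2958 is 2584.

2584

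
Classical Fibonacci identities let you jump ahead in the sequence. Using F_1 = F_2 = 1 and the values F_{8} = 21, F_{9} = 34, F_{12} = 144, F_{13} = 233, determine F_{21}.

By the addition formula F_{m+n} = F_m F_{n+1} + F_{m−1} F_n with m=13, n=8: F_{21} = 233·34 + 144·21 = 7922 + 3024 = 10946.

10946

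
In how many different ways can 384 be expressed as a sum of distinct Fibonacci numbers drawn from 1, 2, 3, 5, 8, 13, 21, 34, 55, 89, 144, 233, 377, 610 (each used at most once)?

5

Starting from the Zeckendorf form and repeatedly splitting a term F_k into F_{k−1} + F_{k−2} (when neither is already used) reaches every representation.
384 = 377+5+2 = 233+144+5+2 = 233+89+55+5+2 = 233+89+34+21+5+2 = 233+89+34+13+8+5+2 — 5 representations.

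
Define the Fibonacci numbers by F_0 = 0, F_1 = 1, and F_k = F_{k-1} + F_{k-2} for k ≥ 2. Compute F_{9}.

Iterating the recurrence up to F_{5} = 5 and F_{4} = 3:
F_{6} = F_{5} + F_{4} = 5 + 3 = 8
F_{7} = F_{6} + F_{5} = 8 + 5 = 13
F_{8} = F_{7} + F_{6} = 13 + 8 = 21
F_{9} = F_{8} + F_{7} = 21 + 13 = 34

34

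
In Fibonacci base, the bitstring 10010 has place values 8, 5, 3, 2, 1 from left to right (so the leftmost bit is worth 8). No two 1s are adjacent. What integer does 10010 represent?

10

Summing the place values of the 1 bits: 8 + 2 = 10.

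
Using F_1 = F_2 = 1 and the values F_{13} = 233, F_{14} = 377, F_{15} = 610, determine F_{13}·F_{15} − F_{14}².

1

233·610 − 377² = 142130 − 142129 = 1. (Cassini's identity: F_{k−1}F_{k+1} − F_k² = (−1)^k.)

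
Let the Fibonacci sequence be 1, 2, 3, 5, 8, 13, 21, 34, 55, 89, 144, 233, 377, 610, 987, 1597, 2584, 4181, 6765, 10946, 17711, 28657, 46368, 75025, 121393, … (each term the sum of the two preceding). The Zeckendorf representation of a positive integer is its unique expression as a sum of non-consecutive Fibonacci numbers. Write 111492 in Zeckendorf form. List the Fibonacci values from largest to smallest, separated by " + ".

75025 + 28657 + 6765 + 987 + 55 + 3

Greedily peel off the largest Fibonacci term at each step:
largest Fibonacci ≤ 111492 is 75025; 111492 − 75025 = 36467
largest Fibonacci ≤ 36467 is 28657; 36467 − 28657 = 7810
largest Fibonacci ≤ 7810 is 6765; 7810 − 6765 = 1045
largest Fibonacci ≤ 1045 is 987; 1045 − 987 = 58
largest Fibonacci ≤ 58 is 55; 58 − 55 = 3
largest Fibonacci ≤ 3 is 3; 3 − 3 = 0
So 111492 = 75025 + 28657 + 6765 + 987 + 55 + 3, with no two terms consecutive in the sequence.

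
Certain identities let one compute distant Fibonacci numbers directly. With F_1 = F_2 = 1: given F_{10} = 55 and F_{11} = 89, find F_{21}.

By F_{2k+1} = F_k² + F_{k+1}²: F_{21} = 55² + 89² = 3025 + 7921 = 10946.

10946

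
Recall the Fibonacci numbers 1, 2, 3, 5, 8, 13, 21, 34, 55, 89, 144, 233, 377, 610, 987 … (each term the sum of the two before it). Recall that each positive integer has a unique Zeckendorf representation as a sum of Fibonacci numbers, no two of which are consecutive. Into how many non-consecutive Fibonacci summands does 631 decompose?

take 610 (≤ 631); 631 − 610 = 21
take 21 (≤ 21); 21 − 21 = 0
631 = 610 + 21, which has 2 terms.

2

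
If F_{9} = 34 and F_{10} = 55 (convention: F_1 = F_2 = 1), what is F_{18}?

2584

By the doubling identity F_{2k} = F_k(2F_{k+1} − F_k): F_{18} = 34·(2·55 − 34) = 34·76 = 2584.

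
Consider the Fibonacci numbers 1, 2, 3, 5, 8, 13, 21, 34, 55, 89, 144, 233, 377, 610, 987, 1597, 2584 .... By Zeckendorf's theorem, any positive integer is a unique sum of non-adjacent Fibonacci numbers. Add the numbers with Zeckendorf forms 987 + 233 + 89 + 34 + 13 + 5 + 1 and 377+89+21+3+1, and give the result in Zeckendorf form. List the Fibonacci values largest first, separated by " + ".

The two numbers are 1362 and 491, so their sum is 1853.
take 1597 (≤ 1853); 1853 − 1597 = 256
take 233 (≤ 256); 256 − 233 = 23
take 21 (≤ 23); 23 − 21 = 2
take 2 (≤ 2); 2 − 2 = 0

1597 + 233 + 21 + 2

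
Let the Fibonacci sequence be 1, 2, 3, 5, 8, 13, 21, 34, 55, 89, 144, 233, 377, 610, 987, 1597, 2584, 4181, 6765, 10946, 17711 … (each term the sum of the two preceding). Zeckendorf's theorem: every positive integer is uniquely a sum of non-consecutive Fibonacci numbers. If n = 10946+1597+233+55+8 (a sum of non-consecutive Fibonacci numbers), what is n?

10946+1597+233+55+8 = 12839.

12839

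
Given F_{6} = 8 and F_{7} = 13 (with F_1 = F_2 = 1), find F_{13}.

By F_{2k+1} = F_k² + F_{k+1}²: F_{13} = 8² + 13² = 64 + 169 = 233.

233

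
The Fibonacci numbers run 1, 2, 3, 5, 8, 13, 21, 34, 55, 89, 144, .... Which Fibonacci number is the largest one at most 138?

89

89 ≤ 138 < 144, so the largest Fibonacci number not exceeding 138 is 89.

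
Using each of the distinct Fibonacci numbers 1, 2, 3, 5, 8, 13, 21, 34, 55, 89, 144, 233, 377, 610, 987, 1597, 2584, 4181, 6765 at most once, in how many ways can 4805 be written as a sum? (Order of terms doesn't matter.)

39

Starting from the Zeckendorf form and repeatedly splitting a term F_k into F_{k−1} + F_{k−2} (when neither is already used) reaches every representation.
4805 = 4181+610+13+1 = 4181+610+8+5+1 = 4181+377+233+13+1 = 4181+610+8+3+2+1 = … (35 more), for 39 in all.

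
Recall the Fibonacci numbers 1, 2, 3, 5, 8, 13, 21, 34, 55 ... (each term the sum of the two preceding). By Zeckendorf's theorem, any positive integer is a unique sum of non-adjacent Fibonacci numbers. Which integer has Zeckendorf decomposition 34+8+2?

34+8+2 = 44.

44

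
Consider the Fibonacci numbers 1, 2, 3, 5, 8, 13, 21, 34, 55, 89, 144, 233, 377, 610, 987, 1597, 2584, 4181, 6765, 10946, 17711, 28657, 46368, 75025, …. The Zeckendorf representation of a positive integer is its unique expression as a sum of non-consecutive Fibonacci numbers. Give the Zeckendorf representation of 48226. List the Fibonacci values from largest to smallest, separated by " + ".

46368 + 1597 + 233 + 21 + 5 + 2

take 46368 (≤ 48226); 48226 − 46368 = 1858
take 1597 (≤ 1858); 1858 − 1597 = 261
take 233 (≤ 261); 261 − 233 = 28
take 21 (≤ 28); 28 − 21 = 7
take 5 (≤ 7); 7 − 5 = 2
take 2 (≤ 2); 2 − 2 = 0
So 48226 = 46368 + 1597 + 233 + 21 + 5 + 2, with no two terms consecutive in the sequence.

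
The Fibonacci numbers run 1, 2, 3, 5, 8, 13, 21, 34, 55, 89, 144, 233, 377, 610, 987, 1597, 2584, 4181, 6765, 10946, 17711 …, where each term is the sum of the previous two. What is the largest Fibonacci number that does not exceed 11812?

10946

10946 ≤ 11812 < 17711, so the largest Fibonacci number not exceeding 11812 is 10946.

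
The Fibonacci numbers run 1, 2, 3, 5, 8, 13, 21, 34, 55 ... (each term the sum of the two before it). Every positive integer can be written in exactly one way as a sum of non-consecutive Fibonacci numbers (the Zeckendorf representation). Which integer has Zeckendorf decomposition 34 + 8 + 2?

34 + 8 + 2 = 44.

44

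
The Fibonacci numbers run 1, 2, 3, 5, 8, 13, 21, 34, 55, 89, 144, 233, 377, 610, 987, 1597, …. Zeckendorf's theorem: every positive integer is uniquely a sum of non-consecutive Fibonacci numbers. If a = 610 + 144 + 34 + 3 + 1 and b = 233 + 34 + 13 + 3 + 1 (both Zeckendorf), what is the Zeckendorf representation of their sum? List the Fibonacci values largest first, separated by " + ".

The two numbers are 792 and 284, so their sum is 1076.
Greedy algorithm:
take 987 (≤ 1076); 1076 − 987 = 89
take 89 (≤ 89); 89 − 89 = 0

987 + 89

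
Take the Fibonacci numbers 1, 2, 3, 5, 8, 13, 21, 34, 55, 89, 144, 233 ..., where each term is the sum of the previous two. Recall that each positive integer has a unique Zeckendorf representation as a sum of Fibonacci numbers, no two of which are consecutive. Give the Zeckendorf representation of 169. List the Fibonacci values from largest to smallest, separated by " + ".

Greedily peel off the largest Fibonacci term at each step:
169 − 144 = 25
25 − 21 = 4
4 − 3 = 1
1 − 1 = 0
So 169 = 144 + 21 + 3 + 1, with no two terms consecutive in the sequence.

144 + 21 + 3 + 1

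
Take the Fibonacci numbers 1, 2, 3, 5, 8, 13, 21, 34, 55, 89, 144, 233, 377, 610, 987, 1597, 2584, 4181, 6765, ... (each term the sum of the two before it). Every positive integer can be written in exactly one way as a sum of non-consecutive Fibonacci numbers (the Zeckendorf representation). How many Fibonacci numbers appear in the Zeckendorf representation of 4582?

4

Greedy algorithm:
4181 ≤ 4582 < 6765, so take 4181; remainder 401
377 ≤ 401 < 610, so take 377; remainder 24
21 ≤ 24 < 34, so take 21; remainder 3
3 ≤ 3 < 5, so take 3; remainder 0
4582 = 4181 + 377 + 21 + 3, which has 4 terms.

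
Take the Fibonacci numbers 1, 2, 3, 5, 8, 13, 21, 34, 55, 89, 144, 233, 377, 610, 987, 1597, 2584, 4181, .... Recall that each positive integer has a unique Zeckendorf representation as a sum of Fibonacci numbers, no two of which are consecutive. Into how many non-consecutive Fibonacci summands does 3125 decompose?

Greedily peel off the largest Fibonacci term at each step:
3125: greatest Fibonacci not exceeding it is 2584, leaving 541
541: greatest Fibonacci not exceeding it is 377, leaving 164
164: greatest Fibonacci not exceeding it is 144, leaving 20
20: greatest Fibonacci not exceeding it is 13, leaving 7
7: greatest Fibonacci not exceeding it is 5, leaving 2
2: greatest Fibonacci not exceeding it is 2, leaving 0
3125 = 2584 + 377 + 144 + 13 + 5 + 2, which has 6 terms.

6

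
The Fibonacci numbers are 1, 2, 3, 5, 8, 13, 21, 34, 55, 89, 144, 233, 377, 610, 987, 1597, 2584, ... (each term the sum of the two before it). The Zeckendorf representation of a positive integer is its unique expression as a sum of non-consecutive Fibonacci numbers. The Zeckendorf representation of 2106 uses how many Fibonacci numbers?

6

Repeatedly subtract the largest Fibonacci number that fits:
take 1597 (≤ 2106); 2106 − 1597 = 509
take 377 (≤ 509); 509 − 377 = 132
take 89 (≤ 132); 132 − 89 = 43
take 34 (≤ 43); 43 − 34 = 9
take 8 (≤ 9); 9 − 8 = 1
take 1 (≤ 1); 1 − 1 = 0
2106 = 1597 + 377 + 89 + 34 + 8 + 1, which has 6 terms.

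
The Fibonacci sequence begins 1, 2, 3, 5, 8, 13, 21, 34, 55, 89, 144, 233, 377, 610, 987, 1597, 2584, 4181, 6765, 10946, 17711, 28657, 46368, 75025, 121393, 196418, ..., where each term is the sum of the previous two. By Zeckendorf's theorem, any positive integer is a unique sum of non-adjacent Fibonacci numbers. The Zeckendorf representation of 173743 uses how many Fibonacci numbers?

7

largest Fibonacci ≤ 173743 is 121393; 173743 − 121393 = 52350
largest Fibonacci ≤ 52350 is 46368; 52350 − 46368 = 5982
largest Fibonacci ≤ 5982 is 4181; 5982 − 4181 = 1801
largest Fibonacci ≤ 1801 is 1597; 1801 − 1597 = 204
largest Fibonacci ≤ 204 is 144; 204 − 144 = 60
largest Fibonacci ≤ 60 is 55; 60 − 55 = 5
largest Fibonacci ≤ 5 is 5; 5 − 5 = 0
173743 = 121393 + 46368 + 4181 + 1597 + 144 + 55 + 5, which has 7 terms.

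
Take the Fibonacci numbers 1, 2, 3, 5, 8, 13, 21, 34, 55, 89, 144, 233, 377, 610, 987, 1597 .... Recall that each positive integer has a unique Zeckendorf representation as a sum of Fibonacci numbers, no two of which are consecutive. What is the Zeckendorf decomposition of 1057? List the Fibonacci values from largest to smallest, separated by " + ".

Repeatedly subtract the largest Fibonacci number that fits:
take 987 (≤ 1057); 1057 − 987 = 70
take 55 (≤ 70); 70 − 55 = 15
take 13 (≤ 15); 15 − 13 = 2
take 2 (≤ 2); 2 − 2 = 0
So 1057 = 987 + 55 + 13 + 2, with no two terms consecutive in the sequence.

987 + 55 + 13 + 2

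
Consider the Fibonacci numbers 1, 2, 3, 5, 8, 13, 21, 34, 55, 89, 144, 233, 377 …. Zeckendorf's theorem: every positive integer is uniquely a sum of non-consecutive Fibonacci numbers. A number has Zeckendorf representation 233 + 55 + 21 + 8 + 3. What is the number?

233 + 55 + 21 + 8 + 3 = 320.

320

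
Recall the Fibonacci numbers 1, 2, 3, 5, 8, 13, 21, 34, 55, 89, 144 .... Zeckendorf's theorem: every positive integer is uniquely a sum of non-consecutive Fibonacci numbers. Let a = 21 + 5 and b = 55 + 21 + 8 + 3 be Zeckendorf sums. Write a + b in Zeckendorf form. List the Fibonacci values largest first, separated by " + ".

89 + 21 + 3

The two numbers are 26 and 87, so their sum is 113.
Greedily peel off the largest Fibonacci term at each step:
take 89 (≤ 113); 113 − 89 = 24
take 21 (≤ 24); 24 − 21 = 3
take 3 (≤ 3); 3 − 3 = 0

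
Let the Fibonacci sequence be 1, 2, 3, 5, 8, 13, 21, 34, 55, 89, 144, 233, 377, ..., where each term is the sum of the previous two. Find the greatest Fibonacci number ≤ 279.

233

233 ≤ 279 < 377, so the largest Fibonacci number not exceeding 279 is 233.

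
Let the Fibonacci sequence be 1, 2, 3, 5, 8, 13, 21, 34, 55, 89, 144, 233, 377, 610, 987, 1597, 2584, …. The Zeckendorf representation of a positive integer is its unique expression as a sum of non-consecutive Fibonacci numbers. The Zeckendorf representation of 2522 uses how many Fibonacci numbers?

7

Greedily peel off the largest Fibonacci term at each step:
take 1597 (≤ 2522); 2522 − 1597 = 925
take 610 (≤ 925); 925 − 610 = 315
take 233 (≤ 315); 315 − 233 = 82
take 55 (≤ 82); 82 − 55 = 27
take 21 (≤ 27); 27 − 21 = 6
take 5 (≤ 6); 6 − 5 = 1
take 1 (≤ 1); 1 − 1 = 0
2522 = 1597 + 610 + 233 + 55 + 21 + 5 + 1, which has 7 terms.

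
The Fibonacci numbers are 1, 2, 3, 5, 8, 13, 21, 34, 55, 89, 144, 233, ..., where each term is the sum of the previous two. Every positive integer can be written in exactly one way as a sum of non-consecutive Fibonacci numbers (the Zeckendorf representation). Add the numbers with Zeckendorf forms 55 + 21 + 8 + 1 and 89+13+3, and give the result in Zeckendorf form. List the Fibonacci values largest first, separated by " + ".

144 + 34 + 8 + 3 + 1

The two numbers are 85 and 105, so their sum is 190.
Repeatedly subtract the largest Fibonacci number that fits:
largest Fibonacci ≤ 190 is 144; 190 − 144 = 46
largest Fibonacci ≤ 46 is 34; 46 − 34 = 12
largest Fibonacci ≤ 12 is 8; 12 − 8 = 4
largest Fibonacci ≤ 4 is 3; 4 − 3 = 1
largest Fibonacci ≤ 1 is 1; 1 − 1 = 0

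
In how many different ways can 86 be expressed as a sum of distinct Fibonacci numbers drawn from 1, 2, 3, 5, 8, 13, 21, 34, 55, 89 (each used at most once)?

4

Each representation comes from the Zeckendorf form by replacing some F_k with F_{k−1} + F_{k−2} where possible.
86 = 55+21+8+2 = 55+21+5+3+2 = 55+13+8+5+3+2 = 34+21+13+8+5+3+2 — 4 representations.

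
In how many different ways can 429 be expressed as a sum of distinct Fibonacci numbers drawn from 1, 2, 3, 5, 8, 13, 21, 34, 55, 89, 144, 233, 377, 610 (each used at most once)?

12

Starting from the Zeckendorf form and repeatedly splitting a term F_k into F_{k−1} + F_{k−2} (when neither is already used) reaches every representation.
429 = 377+34+13+5 = 377+34+13+3+2 = 233+144+34+13+5 = 377+34+8+5+3+2 = … (8 more), for 12 in all.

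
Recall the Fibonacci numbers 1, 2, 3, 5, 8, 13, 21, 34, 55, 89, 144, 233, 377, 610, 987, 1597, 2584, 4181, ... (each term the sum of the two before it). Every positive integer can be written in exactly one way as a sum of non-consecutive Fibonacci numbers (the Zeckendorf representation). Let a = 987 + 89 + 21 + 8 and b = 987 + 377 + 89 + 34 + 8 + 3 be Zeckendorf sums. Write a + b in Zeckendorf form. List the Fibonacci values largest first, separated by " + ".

2584 + 13 + 5 + 1

The two numbers are 1105 and 1498, so their sum is 2603.
Repeatedly subtract the largest Fibonacci number that fits:
largest Fibonacci ≤ 2603 is 2584; 2603 − 2584 = 19
largest Fibonacci ≤ 19 is 13; 19 − 13 = 6
largest Fibonacci ≤ 6 is 5; 6 − 5 = 1
largest Fibonacci ≤ 1 is 1; 1 − 1 = 0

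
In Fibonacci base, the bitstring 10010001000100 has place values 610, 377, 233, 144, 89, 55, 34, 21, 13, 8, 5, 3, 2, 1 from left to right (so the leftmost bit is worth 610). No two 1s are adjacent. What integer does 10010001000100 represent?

Summing the place values of the 1 bits: 610 + 144 + 21 + 3 = 778.

778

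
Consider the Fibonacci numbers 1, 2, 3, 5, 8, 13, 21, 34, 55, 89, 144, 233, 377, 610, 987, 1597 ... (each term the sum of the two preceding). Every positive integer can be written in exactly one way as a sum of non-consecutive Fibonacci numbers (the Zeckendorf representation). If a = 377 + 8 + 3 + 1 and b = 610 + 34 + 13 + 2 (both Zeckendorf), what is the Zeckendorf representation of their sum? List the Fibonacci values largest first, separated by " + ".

The two numbers are 389 and 659, so their sum is 1048.
take 987 (≤ 1048); 1048 − 987 = 61
take 55 (≤ 61); 61 − 55 = 6
take 5 (≤ 6); 6 − 5 = 1
take 1 (≤ 1); 1 − 1 = 0

987 + 55 + 5 + 1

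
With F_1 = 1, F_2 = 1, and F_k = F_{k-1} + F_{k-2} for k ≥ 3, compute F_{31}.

Iterating the recurrence up to F_{25} = 75025 and F_{24} = 46368:
F_{26} = F_{25} + F_{24} = 75025 + 46368 = 121393
F_{27} = F_{26} + F_{25} = 121393 + 75025 = 196418
F_{28} = F_{27} + F_{26} = 196418 + 121393 = 317811
F_{29} = F_{28} + F_{27} = 317811 + 196418 = 514229
F_{30} = F_{29} + F_{28} = 514229 + 317811 = 832040
F_{31} = F_{30} + F_{29} = 832040 + 514229 = 1346269

1346269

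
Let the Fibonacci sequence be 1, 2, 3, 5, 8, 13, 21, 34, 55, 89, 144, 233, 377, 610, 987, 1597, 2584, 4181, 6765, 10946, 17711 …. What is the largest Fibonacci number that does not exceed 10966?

10946

10946 ≤ 10966 < 17711, so the largest Fibonacci number not exceeding 10966 is 10946.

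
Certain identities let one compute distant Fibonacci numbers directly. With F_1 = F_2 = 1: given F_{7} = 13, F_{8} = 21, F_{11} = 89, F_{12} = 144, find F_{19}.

By the addition formula F_{m+n} = F_m F_{n+1} + F_{m−1} F_n with m=8, n=11: F_{19} = 21·144 + 13·89 = 3024 + 1157 = 4181.

4181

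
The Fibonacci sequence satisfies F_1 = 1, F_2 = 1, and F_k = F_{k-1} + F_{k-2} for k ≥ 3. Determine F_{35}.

9227465

Iterating the recurrence up to F_{30} = 832040 and F_{29} = 514229:
F_{31} = F_{30} + F_{29} = 832040 + 514229 = 1346269
F_{32} = F_{31} + F_{30} = 1346269 + 832040 = 2178309
F_{33} = F_{32} + F_{31} = 2178309 + 1346269 = 3524578
F_{34} = F_{33} + F_{32} = 3524578 + 2178309 = 5702887
F_{35} = F_{34} + F_{33} = 5702887 + 3524578 = 9227465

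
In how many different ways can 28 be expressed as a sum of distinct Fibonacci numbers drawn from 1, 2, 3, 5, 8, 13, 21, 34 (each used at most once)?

2

Each representation comes from the Zeckendorf form by replacing some F_k with F_{k−1} + F_{k−2} where possible.
28 = 21+5+2 = 13+8+5+2 — 2 representations.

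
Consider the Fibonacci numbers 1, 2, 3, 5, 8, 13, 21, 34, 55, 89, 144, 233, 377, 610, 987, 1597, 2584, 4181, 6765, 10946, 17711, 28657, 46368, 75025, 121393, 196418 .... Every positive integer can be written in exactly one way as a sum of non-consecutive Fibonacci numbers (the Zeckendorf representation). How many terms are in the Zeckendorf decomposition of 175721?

Repeatedly subtract the largest Fibonacci number that fits:
subtract 121393 from 175721: 54328 remains
subtract 46368 from 54328: 7960 remains
subtract 6765 from 7960: 1195 remains
subtract 987 from 1195: 208 remains
subtract 144 from 208: 64 remains
subtract 55 from 64: 9 remains
subtract 8 from 9: 1 remains
subtract 1 from 1: 0 remains
175721 = 121393 + 46368 + 6765 + 987 + 144 + 55 + 8 + 1, which has 8 terms.

8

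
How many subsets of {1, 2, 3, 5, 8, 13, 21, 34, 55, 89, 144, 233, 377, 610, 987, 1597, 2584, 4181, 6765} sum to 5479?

40

5479 = 4181+987+233+55+21+2 = 4181+987+233+55+13+8+2 = 4181+987+144+89+55+21+2 = 4181+610+377+233+55+21+2 = … (36 more), for 40 in all.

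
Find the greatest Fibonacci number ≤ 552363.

514229 ≤ 552363 < 832040, so the largest Fibonacci number not exceeding 552363 is 514229.

514229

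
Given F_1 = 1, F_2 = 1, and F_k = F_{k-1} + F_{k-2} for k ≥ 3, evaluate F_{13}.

Iterating the recurrence up to F_{9} = 34 and F_{8} = 21:
F_{10} = F_{9} + F_{8} = 34 + 21 = 55
F_{11} = F_{10} + F_{9} = 55 + 34 = 89
F_{12} = F_{11} + F_{10} = 89 + 55 = 144
F_{13} = F_{12} + F_{11} = 144 + 89 = 233

233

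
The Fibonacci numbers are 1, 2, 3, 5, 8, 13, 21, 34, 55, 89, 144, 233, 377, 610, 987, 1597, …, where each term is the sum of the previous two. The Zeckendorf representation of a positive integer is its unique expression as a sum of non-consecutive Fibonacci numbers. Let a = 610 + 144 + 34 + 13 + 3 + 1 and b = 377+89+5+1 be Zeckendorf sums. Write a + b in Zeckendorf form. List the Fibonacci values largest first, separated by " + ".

987 + 233 + 55 + 2

The two numbers are 805 and 472, so their sum is 1277.
Greedy algorithm:
987 ≤ 1277 < 1597, so take 987; remainder 290
233 ≤ 290 < 377, so take 233; remainder 57
55 ≤ 57 < 89, so take 55; remainder 2
2 ≤ 2 < 3, so take 2; remainder 0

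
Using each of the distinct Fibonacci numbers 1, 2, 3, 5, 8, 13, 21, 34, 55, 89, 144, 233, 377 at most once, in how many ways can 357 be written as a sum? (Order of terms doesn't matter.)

357 = 233+89+34+1 = 233+89+21+13+1 = 233+89+21+8+5+1 = … (7 more), for 10 in all.

10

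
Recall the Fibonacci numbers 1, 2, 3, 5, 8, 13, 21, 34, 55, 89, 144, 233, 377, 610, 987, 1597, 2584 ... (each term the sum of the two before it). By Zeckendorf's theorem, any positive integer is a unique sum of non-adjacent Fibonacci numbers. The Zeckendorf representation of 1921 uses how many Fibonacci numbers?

largest Fibonacci ≤ 1921 is 1597; 1921 − 1597 = 324
largest Fibonacci ≤ 324 is 233; 324 − 233 = 91
largest Fibonacci ≤ 91 is 89; 91 − 89 = 2
largest Fibonacci ≤ 2 is 2; 2 − 2 = 0
1921 = 1597 + 233 + 89 + 2, which has 4 terms.

4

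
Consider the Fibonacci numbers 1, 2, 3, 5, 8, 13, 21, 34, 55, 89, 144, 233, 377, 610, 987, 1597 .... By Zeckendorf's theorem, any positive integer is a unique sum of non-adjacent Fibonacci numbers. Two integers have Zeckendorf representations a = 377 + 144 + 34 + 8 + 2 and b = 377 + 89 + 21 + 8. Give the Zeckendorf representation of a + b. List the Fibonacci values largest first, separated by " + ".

The two numbers are 565 and 495, so their sum is 1060.
Greedily peel off the largest Fibonacci term at each step:
1060: greatest Fibonacci not exceeding it is 987, leaving 73
73: greatest Fibonacci not exceeding it is 55, leaving 18
18: greatest Fibonacci not exceeding it is 13, leaving 5
5: greatest Fibonacci not exceeding it is 5, leaving 0

987 + 55 + 13 + 5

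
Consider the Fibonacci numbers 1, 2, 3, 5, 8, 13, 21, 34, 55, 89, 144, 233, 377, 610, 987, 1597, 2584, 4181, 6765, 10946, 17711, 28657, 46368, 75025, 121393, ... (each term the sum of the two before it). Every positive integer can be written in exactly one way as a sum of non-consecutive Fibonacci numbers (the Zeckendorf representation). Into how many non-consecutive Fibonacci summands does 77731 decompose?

take 75025 (≤ 77731); 77731 − 75025 = 2706
take 2584 (≤ 2706); 2706 − 2584 = 122
take 89 (≤ 122); 122 − 89 = 33
take 21 (≤ 33); 33 − 21 = 12
take 8 (≤ 12); 12 − 8 = 4
take 3 (≤ 4); 4 − 3 = 1
take 1 (≤ 1); 1 − 1 = 0
77731 = 75025 + 2584 + 89 + 21 + 8 + 3 + 1, which has 7 terms.

7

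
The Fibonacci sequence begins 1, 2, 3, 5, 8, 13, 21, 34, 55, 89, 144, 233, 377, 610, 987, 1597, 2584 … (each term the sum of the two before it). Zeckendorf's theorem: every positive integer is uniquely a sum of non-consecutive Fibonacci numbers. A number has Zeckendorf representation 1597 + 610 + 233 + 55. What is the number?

2495

1597 + 610 + 233 + 55 = 2495.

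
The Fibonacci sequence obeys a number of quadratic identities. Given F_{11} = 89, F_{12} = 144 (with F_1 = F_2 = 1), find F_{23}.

By the addition formula F_{m+n} = F_m F_{n+1} + F_{m−1} F_n with m=12, n=11: F_{23} = 144·144 + 89·89 = 20736 + 7921 = 28657.

28657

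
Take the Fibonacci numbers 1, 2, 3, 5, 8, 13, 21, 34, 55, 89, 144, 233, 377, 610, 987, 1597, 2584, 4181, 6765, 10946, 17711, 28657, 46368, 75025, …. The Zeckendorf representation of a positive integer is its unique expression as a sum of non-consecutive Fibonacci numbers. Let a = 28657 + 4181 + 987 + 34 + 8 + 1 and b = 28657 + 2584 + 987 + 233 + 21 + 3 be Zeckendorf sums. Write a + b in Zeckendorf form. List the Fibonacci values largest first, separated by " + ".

46368 + 17711 + 1597 + 610 + 55 + 8 + 3 + 1

The two numbers are 33868 and 32485, so their sum is 66353.
take 46368 (≤ 66353); 66353 − 46368 = 19985
take 17711 (≤ 19985); 19985 − 17711 = 2274
take 1597 (≤ 2274); 2274 − 1597 = 677
take 610 (≤ 677); 677 − 610 = 67
take 55 (≤ 67); 67 − 55 = 12
take 8 (≤ 12); 12 − 8 = 4
take 3 (≤ 4); 4 − 3 = 1
take 1 (≤ 1); 1 − 1 = 0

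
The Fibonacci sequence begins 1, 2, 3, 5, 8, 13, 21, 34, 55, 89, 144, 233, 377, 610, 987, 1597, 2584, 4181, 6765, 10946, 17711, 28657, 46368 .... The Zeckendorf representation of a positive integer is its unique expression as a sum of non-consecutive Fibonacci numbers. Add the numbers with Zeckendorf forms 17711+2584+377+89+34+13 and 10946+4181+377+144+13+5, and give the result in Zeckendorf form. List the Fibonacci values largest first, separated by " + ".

28657 + 6765 + 987 + 55 + 8 + 2

The two numbers are 20808 and 15666, so their sum is 36474.
Greedily peel off the largest Fibonacci term at each step:
36474: greatest Fibonacci not exceeding it is 28657, leaving 7817
7817: greatest Fibonacci not exceeding it is 6765, leaving 1052
1052: greatest Fibonacci not exceeding it is 987, leaving 65
65: greatest Fibonacci not exceeding it is 55, leaving 10
10: greatest Fibonacci not exceeding it is 8, leaving 2
2: greatest Fibonacci not exceeding it is 2, leaving 0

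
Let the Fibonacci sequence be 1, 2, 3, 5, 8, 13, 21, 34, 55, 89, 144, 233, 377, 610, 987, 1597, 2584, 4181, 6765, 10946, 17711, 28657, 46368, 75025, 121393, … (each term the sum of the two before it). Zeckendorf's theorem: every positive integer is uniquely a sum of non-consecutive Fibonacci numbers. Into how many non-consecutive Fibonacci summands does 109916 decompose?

75025 ≤ 109916 < 121393, so take 75025; remainder 34891
28657 ≤ 34891 < 46368, so take 28657; remainder 6234
4181 ≤ 6234 < 6765, so take 4181; remainder 2053
1597 ≤ 2053 < 2584, so take 1597; remainder 456
377 ≤ 456 < 610, so take 377; remainder 79
55 ≤ 79 < 89, so take 55; remainder 24
21 ≤ 24 < 34, so take 21; remainder 3
3 ≤ 3 < 5, so take 3; remainder 0
109916 = 75025 + 28657 + 4181 + 1597 + 377 + 55 + 21 + 3, which has 8 terms.

8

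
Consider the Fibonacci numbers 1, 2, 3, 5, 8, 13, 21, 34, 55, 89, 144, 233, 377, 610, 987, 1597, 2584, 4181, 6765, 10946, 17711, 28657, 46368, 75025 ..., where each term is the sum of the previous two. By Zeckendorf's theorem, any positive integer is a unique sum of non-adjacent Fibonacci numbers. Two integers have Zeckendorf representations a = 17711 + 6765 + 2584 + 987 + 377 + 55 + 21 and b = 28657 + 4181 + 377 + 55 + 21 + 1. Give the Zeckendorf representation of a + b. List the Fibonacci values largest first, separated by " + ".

The two numbers are 28500 and 33292, so their sum is 61792.
Greedy algorithm:
take 46368 (≤ 61792); 61792 − 46368 = 15424
take 10946 (≤ 15424); 15424 − 10946 = 4478
take 4181 (≤ 4478); 4478 − 4181 = 297
take 233 (≤ 297); 297 − 233 = 64
take 55 (≤ 64); 64 − 55 = 9
take 8 (≤ 9); 9 − 8 = 1
take 1 (≤ 1); 1 − 1 = 0

46368 + 10946 + 4181 + 233 + 55 + 8 + 1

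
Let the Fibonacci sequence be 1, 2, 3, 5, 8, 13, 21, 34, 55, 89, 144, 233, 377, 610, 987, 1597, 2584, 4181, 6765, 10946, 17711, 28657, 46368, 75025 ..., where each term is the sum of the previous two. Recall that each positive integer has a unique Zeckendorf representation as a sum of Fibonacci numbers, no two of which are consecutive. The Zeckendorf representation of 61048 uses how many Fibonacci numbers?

Greedily peel off the largest Fibonacci term at each step:
subtract 46368 from 61048: 14680 remains
subtract 10946 from 14680: 3734 remains
subtract 2584 from 3734: 1150 remains
subtract 987 from 1150: 163 remains
subtract 144 from 163: 19 remains
subtract 13 from 19: 6 remains
subtract 5 from 6: 1 remains
subtract 1 from 1: 0 remains
61048 = 46368 + 10946 + 2584 + 987 + 144 + 13 + 5 + 1, which has 8 terms.

8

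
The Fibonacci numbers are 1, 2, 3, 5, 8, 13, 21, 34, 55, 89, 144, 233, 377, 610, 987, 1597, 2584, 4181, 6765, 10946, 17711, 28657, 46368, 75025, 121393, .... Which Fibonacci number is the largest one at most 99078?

75025 ≤ 99078 < 121393, so the largest Fibonacci number not exceeding 99078 is 75025.

75025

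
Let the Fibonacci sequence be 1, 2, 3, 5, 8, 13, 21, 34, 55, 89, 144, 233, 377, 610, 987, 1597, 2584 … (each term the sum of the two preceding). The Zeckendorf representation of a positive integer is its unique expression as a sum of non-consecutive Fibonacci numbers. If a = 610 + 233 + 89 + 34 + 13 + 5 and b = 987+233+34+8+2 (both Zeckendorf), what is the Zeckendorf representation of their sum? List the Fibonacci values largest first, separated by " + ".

1597 + 610 + 34 + 5 + 2

The two numbers are 984 and 1264, so their sum is 2248.
2248 − 1597 = 651
651 − 610 = 41
41 − 34 = 7
7 − 5 = 2
2 − 2 = 0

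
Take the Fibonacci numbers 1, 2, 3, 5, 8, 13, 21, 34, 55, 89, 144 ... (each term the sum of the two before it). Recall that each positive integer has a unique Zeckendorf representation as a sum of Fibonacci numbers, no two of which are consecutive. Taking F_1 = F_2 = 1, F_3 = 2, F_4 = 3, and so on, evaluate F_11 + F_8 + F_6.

118

F_11 + F_8 + F_6 = 89 + 21 + 8 = 118.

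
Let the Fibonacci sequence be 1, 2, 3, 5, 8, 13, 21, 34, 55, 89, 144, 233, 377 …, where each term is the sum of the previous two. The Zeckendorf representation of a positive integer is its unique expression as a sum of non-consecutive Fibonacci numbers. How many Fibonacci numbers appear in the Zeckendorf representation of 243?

233 ≤ 243 < 377, so take 233; remainder 10
8 ≤ 10 < 13, so take 8; remainder 2
2 ≤ 2 < 3, so take 2; remainder 0
243 = 233 + 8 + 2, which has 3 terms.

3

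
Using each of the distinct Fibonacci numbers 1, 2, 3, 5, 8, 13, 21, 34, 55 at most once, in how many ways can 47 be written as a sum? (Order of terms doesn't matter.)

47 = 34+13 = 34+8+5 = 34+8+3+2 = 21+13+8+5 = … (1 more), for 5 in all.

5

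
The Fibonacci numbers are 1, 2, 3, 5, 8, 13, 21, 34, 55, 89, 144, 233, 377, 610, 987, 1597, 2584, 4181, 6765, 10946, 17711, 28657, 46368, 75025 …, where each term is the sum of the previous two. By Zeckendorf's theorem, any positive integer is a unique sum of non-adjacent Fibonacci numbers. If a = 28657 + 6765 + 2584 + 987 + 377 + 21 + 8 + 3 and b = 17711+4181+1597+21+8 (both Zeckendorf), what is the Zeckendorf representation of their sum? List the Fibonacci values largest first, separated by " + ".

46368 + 10946 + 4181 + 987 + 377 + 55 + 5 + 1

The two numbers are 39402 and 23518, so their sum is 62920.
62920: greatest Fibonacci not exceeding it is 46368, leaving 16552
16552: greatest Fibonacci not exceeding it is 10946, leaving 5606
5606: greatest Fibonacci not exceeding it is 4181, leaving 1425
1425: greatest Fibonacci not exceeding it is 987, leaving 438
438: greatest Fibonacci not exceeding it is 377, leaving 61
61: greatest Fibonacci not exceeding it is 55, leaving 6
6: greatest Fibonacci not exceeding it is 5, leaving 1
1: greatest Fibonacci not exceeding it is 1, leaving 0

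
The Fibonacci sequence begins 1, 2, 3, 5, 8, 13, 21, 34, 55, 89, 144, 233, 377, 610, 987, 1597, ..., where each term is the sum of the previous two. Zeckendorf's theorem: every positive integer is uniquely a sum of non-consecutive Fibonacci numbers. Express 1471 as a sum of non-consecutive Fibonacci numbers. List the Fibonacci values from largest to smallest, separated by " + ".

987 ≤ 1471 < 1597, so take 987; remainder 484
377 ≤ 484 < 610, so take 377; remainder 107
89 ≤ 107 < 144, so take 89; remainder 18
13 ≤ 18 < 21, so take 13; remainder 5
5 ≤ 5 < 8, so take 5; remainder 0
So 1471 = 987 + 377 + 89 + 13 + 5, with no two terms consecutive in the sequence.

987 + 377 + 89 + 13 + 5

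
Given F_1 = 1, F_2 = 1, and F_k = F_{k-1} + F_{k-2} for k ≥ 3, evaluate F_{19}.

4181

Iterating the recurrence up to F_{13} = 233 and F_{12} = 144:
F_{14} = F_{13} + F_{12} = 233 + 144 = 377
F_{15} = F_{14} + F_{13} = 377 + 233 = 610
F_{16} = F_{15} + F_{14} = 610 + 377 = 987
F_{17} = F_{16} + F_{15} = 987 + 610 = 1597
F_{18} = F_{17} + F_{16} = 1597 + 987 = 2584
F_{19} = F_{18} + F_{17} = 2584 + 1597 = 4181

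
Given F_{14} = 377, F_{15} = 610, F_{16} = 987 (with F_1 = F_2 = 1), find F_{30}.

By the addition formula F_{m+n} = F_m F_{n+1} + F_{m−1} F_n with m=15, n=15: F_{30} = 610·987 + 377·610 = 602070 + 229970 = 832040.

832040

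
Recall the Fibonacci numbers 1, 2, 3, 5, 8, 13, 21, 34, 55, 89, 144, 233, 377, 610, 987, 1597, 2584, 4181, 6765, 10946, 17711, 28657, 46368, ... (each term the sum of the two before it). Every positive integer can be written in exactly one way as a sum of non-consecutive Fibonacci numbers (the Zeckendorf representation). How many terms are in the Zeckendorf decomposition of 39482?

largest Fibonacci ≤ 39482 is 28657; 39482 − 28657 = 10825
largest Fibonacci ≤ 10825 is 6765; 10825 − 6765 = 4060
largest Fibonacci ≤ 4060 is 2584; 4060 − 2584 = 1476
largest Fibonacci ≤ 1476 is 987; 1476 − 987 = 489
largest Fibonacci ≤ 489 is 377; 489 − 377 = 112
largest Fibonacci ≤ 112 is 89; 112 − 89 = 23
largest Fibonacci ≤ 23 is 21; 23 − 21 = 2
largest Fibonacci ≤ 2 is 2; 2 − 2 = 0
39482 = 28657 + 6765 + 2584 + 987 + 377 + 89 + 21 + 2, which has 8 terms.

8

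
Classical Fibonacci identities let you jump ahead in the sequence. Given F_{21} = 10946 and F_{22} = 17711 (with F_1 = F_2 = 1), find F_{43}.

433494437

By F_{2k+1} = F_k² + F_{k+1}²: F_{43} = 10946² + 17711² = 119814916 + 313679521 = 433494437.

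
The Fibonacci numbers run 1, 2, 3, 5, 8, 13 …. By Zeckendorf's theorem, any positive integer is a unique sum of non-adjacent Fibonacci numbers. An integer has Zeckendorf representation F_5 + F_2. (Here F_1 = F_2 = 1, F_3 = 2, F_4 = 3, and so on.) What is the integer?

6

F_5 + F_2 = 5 + 1 = 6.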